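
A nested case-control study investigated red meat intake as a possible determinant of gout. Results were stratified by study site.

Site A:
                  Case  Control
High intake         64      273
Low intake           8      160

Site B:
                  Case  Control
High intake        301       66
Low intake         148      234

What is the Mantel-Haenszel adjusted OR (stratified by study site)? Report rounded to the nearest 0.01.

6.58

OR_MH = Σ(aᵢdᵢ/nᵢ) / Σ(bᵢcᵢ/nᵢ), where nᵢ is the stratum total.
Stratum 1 (Site A): n = 505; a·d/n = 64·160/505 = 20.2772; b·c/n = 273·8/505 = 4.3248
Stratum 2 (Site B): n = 749; a·d/n = 301·234/749 = 94.0374; b·c/n = 66·148/749 = 13.0414
OR_MH = (20.2772 + 94.0374) / (4.3248 + 13.0414) = 114.3146 / 17.3661 = 6.58261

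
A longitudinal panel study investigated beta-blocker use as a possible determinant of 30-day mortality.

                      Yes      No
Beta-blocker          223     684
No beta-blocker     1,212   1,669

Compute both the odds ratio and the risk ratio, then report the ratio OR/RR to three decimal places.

0.768

Cells: a = 223, b = 684, c = 1212, d = 1669.
OR = (223·1669)/(684·1212) = 372187/829008 = 0.44895
Risk in exposed = 223/907 = 0.24587; risk in unexposed = 1212/2881 = 0.42069; RR = 0.58444
OR/RR = 0.44895 / 0.58444 = 0.76818
The outcome is not rare, so the OR lies further from 1 than the RR.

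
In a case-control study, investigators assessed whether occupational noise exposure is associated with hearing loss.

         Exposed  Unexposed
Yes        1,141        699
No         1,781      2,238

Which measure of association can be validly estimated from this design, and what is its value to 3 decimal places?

Reading the table with exposure as columns: a = 1141 (Exposed, case), b = 1781 (Exposed, non-case), c = 699 (Unexposed, case), d = 2238.
This is a case-control study: participants were sampled on outcome status, so risks in the source population cannot be estimated directly — relative risk is not valid here. The odds ratio is the appropriate measure.
OR = (a·d)/(b·c) = (1141 × 2238) / (1781 × 699) = 2553558 / 1244919 = 2.05118

2.051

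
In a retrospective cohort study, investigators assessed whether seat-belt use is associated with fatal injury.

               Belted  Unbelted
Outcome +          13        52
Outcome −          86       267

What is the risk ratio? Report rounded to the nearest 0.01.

0.81

Reading the table with exposure as columns: a = 13 (Belted, case), b = 86 (Belted, non-case), c = 52 (Unbelted, case), d = 267.
Risk in exposed = 13/99 = 0.13131; risk in unexposed = 52/319 = 0.16301.
RR = 0.13131 / 0.16301 = 0.80556
The risk is 19% lower among the exposed than among the unexposed.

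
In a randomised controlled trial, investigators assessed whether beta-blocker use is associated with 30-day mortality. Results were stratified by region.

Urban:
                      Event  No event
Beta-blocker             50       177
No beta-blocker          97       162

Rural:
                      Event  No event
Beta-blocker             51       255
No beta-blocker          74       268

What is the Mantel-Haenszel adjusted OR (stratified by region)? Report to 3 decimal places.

OR_MH = Σ(aᵢdᵢ/nᵢ) / Σ(bᵢcᵢ/nᵢ), where nᵢ is the stratum total.
Stratum 1 (Urban): n = 486; a·d/n = 50·162/486 = 16.6667; b·c/n = 177·97/486 = 35.3272
Stratum 2 (Rural): n = 648; a·d/n = 51·268/648 = 21.0926; b·c/n = 255·74/648 = 29.1204
OR_MH = (16.6667 + 21.0926) / (35.3272 + 29.1204) = 37.7593 / 64.4475 = 0.58589

0.586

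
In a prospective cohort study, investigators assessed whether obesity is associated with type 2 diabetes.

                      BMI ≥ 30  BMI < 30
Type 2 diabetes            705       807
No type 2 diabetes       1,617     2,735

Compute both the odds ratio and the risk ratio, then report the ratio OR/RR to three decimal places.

Reading the table with exposure as columns: a = 705 (BMI ≥ 30, case), b = 1617 (BMI ≥ 30, non-case), c = 807 (BMI < 30, case), d = 2735.
OR = (705·2735)/(1617·807) = 1928175/1304919 = 1.47762
Risk in exposed = 705/2322 = 0.30362; risk in unexposed = 807/3542 = 0.22784; RR = 1.33261
OR/RR = 1.47762 / 1.33261 = 1.10882
The outcome is not rare, so the OR lies further from 1 than the RR.

1.109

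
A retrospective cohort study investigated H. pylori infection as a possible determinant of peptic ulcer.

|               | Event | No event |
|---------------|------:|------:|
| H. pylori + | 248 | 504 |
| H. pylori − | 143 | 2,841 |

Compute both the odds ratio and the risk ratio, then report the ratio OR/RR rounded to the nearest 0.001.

1.421

Cells: a = 248, b = 504, c = 143, d = 2841.
OR = (248·2841)/(504·143) = 704568/72072 = 9.77589
Risk in exposed = 248/752 = 0.32979; risk in unexposed = 143/2984 = 0.04792; RR = 6.88171
OR/RR = 9.77589 / 6.88171 = 1.42056
The outcome is not rare, so the OR lies further from 1 than the RR.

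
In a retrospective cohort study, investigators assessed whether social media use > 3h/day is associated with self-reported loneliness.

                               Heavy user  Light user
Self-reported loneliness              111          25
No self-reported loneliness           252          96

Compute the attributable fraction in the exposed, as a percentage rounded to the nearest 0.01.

Reading the table with exposure as columns: a = 111 (Heavy user, case), b = 252 (Heavy user, non-case), c = 25 (Light user, case), d = 96.
Risk in exposed = 111/363 = 0.30579; risk in unexposed = 25/121 = 0.20661.
RR = 0.30579/0.20661 = 1.48000
AR% = (RR − 1)/RR × 100 = (1.48000 − 1)/1.48000 × 100 = 32.4324%

32.43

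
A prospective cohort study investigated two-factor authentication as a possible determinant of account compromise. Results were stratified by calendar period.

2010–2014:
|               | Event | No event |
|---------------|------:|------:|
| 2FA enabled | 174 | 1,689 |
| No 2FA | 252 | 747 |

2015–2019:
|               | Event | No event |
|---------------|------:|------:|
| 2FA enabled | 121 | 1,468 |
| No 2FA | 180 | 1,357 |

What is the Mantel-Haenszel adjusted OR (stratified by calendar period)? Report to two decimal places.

0.42

OR_MH = Σ(aᵢdᵢ/nᵢ) / Σ(bᵢcᵢ/nᵢ), where nᵢ is the stratum total.
Stratum 1 (2010–2014): n = 2862; a·d/n = 174·747/2862 = 45.4151; b·c/n = 1689·252/2862 = 148.7170
Stratum 2 (2015–2019): n = 3126; a·d/n = 121·1357/3126 = 52.5262; b·c/n = 1468·180/3126 = 84.5298
OR_MH = (45.4151 + 52.5262) / (148.7170 + 84.5298) = 97.9413 / 233.2467 = 0.41990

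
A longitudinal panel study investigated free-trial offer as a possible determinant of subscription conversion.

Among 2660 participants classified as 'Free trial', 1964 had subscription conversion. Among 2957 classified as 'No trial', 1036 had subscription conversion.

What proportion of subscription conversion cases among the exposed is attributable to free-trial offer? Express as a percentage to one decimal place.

52.5

From the description: a = 1964, b = 696, c = 1036, d = 1921.
Risk in exposed = 1964/2660 = 0.73835; risk in unexposed = 1036/2957 = 0.35036.
RR = 0.73835/0.35036 = 2.10742
AR% = (RR − 1)/RR × 100 = (2.10742 − 1)/2.10742 × 100 = 52.5486%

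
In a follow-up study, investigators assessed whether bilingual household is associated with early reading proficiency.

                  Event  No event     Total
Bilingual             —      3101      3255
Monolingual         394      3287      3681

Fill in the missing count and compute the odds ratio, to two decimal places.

The missing cell is in the exposed row: 3255 − 3101 = 154.
So a = 154, b = 3101, c = 394, d = 3287.
OR = (a·d)/(b·c) = (154 × 3287) / (3101 × 394) = 506198 / 1221794 = 0.41431

0.41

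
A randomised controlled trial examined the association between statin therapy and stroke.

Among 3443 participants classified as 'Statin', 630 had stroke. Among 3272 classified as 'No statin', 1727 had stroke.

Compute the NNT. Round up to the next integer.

Risk in treated group = 630/3443 = 0.18298; risk in control = 1727/3272 = 0.52781.
Absolute risk reduction = 0.52781 − 0.18298 = 0.34483
NNT = 1 / ARR = 1 / 0.34483 = 2.900 → round up → 3

3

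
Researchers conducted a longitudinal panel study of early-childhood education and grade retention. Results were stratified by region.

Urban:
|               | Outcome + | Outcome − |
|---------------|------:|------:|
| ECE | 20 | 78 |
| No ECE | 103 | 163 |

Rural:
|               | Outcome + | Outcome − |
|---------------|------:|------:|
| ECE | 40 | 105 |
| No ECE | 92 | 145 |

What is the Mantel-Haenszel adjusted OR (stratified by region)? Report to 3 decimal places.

OR_MH = Σ(aᵢdᵢ/nᵢ) / Σ(bᵢcᵢ/nᵢ), where nᵢ is the stratum total.
Stratum 1 (Urban): n = 364; a·d/n = 20·163/364 = 8.9560; b·c/n = 78·103/364 = 22.0714
Stratum 2 (Rural): n = 382; a·d/n = 40·145/382 = 15.1832; b·c/n = 105·92/382 = 25.2880
OR_MH = (8.9560 + 15.1832) / (22.0714 + 25.2880) = 24.1393 / 47.3594 = 0.50970

0.510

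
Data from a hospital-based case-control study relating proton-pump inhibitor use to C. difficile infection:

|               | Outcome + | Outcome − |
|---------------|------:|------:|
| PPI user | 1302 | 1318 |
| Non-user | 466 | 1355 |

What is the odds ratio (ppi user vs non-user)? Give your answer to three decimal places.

2.872

Cells: a = 1302, b = 1318, c = 466, d = 1355.
OR = (a·d)/(b·c) = (1302 × 1355) / (1318 × 466) = 1764210 / 614188 = 2.87243
The odds of C. difficile infection are about 2.87 times as high in the ppi user group.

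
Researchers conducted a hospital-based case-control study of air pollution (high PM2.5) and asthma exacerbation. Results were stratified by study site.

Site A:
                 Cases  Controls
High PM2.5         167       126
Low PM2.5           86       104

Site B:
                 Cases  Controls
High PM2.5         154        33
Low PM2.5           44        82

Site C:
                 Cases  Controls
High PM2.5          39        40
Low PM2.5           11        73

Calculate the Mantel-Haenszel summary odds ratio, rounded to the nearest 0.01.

OR_MH = Σ(aᵢdᵢ/nᵢ) / Σ(bᵢcᵢ/nᵢ), where nᵢ is the stratum total.
Stratum 1 (Site A): n = 483; a·d/n = 167·104/483 = 35.9586; b·c/n = 126·86/483 = 22.4348
Stratum 2 (Site B): n = 313; a·d/n = 154·82/313 = 40.3450; b·c/n = 33·44/313 = 4.6390
Stratum 3 (Site C): n = 163; a·d/n = 39·73/163 = 17.4663; b·c/n = 40·11/163 = 2.6994
OR_MH = (35.9586 + 40.3450 + 17.4663) / (22.4348 + 4.6390 + 2.6994) = 93.7699 / 29.7731 = 3.14948

3.15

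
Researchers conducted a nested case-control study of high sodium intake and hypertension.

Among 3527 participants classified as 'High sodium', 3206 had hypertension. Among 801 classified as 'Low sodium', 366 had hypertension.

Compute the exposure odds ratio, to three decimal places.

11.870

From the description: a = 3206, b = 321, c = 366, d = 435.
OR = (a·d)/(b·c) = (3206 × 435) / (321 × 366) = 1394610 / 117486 = 11.87044
The odds of hypertension are about 11.87 times as high in the high sodium group.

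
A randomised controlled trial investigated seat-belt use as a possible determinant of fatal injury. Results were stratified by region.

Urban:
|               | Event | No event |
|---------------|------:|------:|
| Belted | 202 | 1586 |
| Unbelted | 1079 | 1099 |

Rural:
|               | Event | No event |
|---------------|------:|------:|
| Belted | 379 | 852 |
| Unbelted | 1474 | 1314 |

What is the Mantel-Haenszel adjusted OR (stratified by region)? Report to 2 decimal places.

0.24

OR_MH = Σ(aᵢdᵢ/nᵢ) / Σ(bᵢcᵢ/nᵢ), where nᵢ is the stratum total.
Stratum 1 (Urban): n = 3966; a·d/n = 202·1099/3966 = 55.9753; b·c/n = 1586·1079/3966 = 431.4912
Stratum 2 (Rural): n = 4019; a·d/n = 379·1314/4019 = 123.9129; b·c/n = 852·1474/4019 = 312.4777
OR_MH = (55.9753 + 123.9129) / (431.4912 + 312.4777) = 179.8882 / 743.9689 = 0.24180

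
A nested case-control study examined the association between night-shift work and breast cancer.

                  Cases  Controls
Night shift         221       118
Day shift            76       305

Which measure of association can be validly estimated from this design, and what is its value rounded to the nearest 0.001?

7.516

Cells: a = 221, b = 118, c = 76, d = 305.
This is a nested case-control study: participants were sampled on outcome status, so risks in the source population cannot be estimated directly — relative risk is not valid here. The odds ratio is the appropriate measure.
OR = (a·d)/(b·c) = (221 × 305) / (118 × 76) = 67405 / 8968 = 7.51617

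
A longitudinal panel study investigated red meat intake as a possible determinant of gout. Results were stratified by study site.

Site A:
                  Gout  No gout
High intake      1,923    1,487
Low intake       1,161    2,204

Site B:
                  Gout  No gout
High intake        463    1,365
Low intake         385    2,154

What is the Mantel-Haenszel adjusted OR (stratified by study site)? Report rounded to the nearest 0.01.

OR_MH = Σ(aᵢdᵢ/nᵢ) / Σ(bᵢcᵢ/nᵢ), where nᵢ is the stratum total.
Stratum 1 (Site A): n = 6775; a·d/n = 1923·2204/6775 = 625.5782; b·c/n = 1487·1161/6775 = 254.8202
Stratum 2 (Site B): n = 4367; a·d/n = 463·2154/4367 = 228.3723; b·c/n = 1365·385/4367 = 120.3401
OR_MH = (625.5782 + 228.3723) / (254.8202 + 120.3401) = 853.9505 / 375.1603 = 2.27623

2.28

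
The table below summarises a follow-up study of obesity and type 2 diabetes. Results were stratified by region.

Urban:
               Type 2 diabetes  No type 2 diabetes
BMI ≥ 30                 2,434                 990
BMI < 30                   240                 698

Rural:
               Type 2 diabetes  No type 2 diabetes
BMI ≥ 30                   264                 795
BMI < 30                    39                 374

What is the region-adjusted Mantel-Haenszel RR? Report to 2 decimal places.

RR_MH = Σ(aᵢ·n₀ᵢ/nᵢ) / Σ(cᵢ·n₁ᵢ/nᵢ), with n₁ᵢ = aᵢ+bᵢ (exposed), n₀ᵢ = cᵢ+dᵢ (unexposed), nᵢ = n₁ᵢ+n₀ᵢ.
Stratum 1 (Urban): n₁ = 3424, n₀ = 938, n = 4362; a·n₀/n = 2434·938/4362 = 523.4049; c·n₁/n = 240·3424/4362 = 188.3906
Stratum 2 (Rural): n₁ = 1059, n₀ = 413, n = 1472; a·n₀/n = 264·413/1472 = 74.0707; c·n₁/n = 39·1059/1472 = 28.0577
RR_MH = (523.4049 + 74.0707) / (188.3906 + 28.0577) = 597.4755 / 216.4484 = 2.76036

2.76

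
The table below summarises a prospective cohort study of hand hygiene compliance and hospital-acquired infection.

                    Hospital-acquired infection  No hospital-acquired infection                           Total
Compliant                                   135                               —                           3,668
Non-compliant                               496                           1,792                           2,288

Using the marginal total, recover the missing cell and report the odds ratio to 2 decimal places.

The missing cell is in the exposed row: 3668 − 135 = 3533.
So a = 135, b = 3533, c = 496, d = 1792.
OR = (a·d)/(b·c) = (135 × 1792) / (3533 × 496) = 241920 / 1752368 = 0.13805

0.14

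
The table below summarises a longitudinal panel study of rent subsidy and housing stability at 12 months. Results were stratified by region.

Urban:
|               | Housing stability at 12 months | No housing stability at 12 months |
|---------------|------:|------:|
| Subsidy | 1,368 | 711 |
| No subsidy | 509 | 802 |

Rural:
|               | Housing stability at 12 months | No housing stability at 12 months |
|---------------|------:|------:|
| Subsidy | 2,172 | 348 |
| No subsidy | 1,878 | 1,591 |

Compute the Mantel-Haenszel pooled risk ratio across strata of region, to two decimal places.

1.62

RR_MH = Σ(aᵢ·n₀ᵢ/nᵢ) / Σ(cᵢ·n₁ᵢ/nᵢ), with n₁ᵢ = aᵢ+bᵢ (exposed), n₀ᵢ = cᵢ+dᵢ (unexposed), nᵢ = n₁ᵢ+n₀ᵢ.
Stratum 1 (Urban): n₁ = 2079, n₀ = 1311, n = 3390; a·n₀/n = 1368·1311/3390 = 529.0407; c·n₁/n = 509·2079/3390 = 312.1566
Stratum 2 (Rural): n₁ = 2520, n₀ = 3469, n = 5989; a·n₀/n = 2172·3469/5989 = 1258.0845; c·n₁/n = 1878·2520/5989 = 790.2087
RR_MH = (529.0407 + 1258.0845) / (312.1566 + 790.2087) = 1787.1252 / 1102.3654 = 1.62117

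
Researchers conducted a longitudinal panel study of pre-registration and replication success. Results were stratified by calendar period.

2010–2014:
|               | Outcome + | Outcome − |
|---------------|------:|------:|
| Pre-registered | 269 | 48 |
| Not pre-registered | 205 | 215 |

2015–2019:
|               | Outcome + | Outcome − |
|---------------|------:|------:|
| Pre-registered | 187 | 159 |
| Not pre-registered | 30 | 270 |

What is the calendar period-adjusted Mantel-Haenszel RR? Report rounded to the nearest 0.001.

RR_MH = Σ(aᵢ·n₀ᵢ/nᵢ) / Σ(cᵢ·n₁ᵢ/nᵢ), with n₁ᵢ = aᵢ+bᵢ (exposed), n₀ᵢ = cᵢ+dᵢ (unexposed), nᵢ = n₁ᵢ+n₀ᵢ.
Stratum 1 (2010–2014): n₁ = 317, n₀ = 420, n = 737; a·n₀/n = 269·420/737 = 153.2972; c·n₁/n = 205·317/737 = 88.1750
Stratum 2 (2015–2019): n₁ = 346, n₀ = 300, n = 646; a·n₀/n = 187·300/646 = 86.8421; c·n₁/n = 30·346/646 = 16.0681
RR_MH = (153.2972 + 86.8421) / (88.1750 + 16.0681) = 240.1393 / 104.2431 = 2.30365

2.304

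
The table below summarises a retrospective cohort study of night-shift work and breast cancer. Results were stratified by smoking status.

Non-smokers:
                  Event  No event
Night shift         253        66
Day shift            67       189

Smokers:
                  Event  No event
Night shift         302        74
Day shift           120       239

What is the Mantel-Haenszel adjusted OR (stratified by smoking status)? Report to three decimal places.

9.173

OR_MH = Σ(aᵢdᵢ/nᵢ) / Σ(bᵢcᵢ/nᵢ), where nᵢ is the stratum total.
Stratum 1 (Non-smokers): n = 575; a·d/n = 253·189/575 = 83.1600; b·c/n = 66·67/575 = 7.6904
Stratum 2 (Smokers): n = 735; a·d/n = 302·239/735 = 98.2014; b·c/n = 74·120/735 = 12.0816
OR_MH = (83.1600 + 98.2014) / (7.6904 + 12.0816) = 181.3614 / 19.7721 = 9.17260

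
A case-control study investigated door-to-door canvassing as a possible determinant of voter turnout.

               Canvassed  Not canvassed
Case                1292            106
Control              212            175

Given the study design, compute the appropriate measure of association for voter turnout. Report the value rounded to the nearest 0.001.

10.061

Reading the table with exposure as columns: a = 1292 (Canvassed, case), b = 212 (Canvassed, non-case), c = 106 (Not canvassed, case), d = 175.
This is a case-control study: participants were sampled on outcome status, so risks in the source population cannot be estimated directly — relative risk is not valid here. The odds ratio is the appropriate measure.
OR = (a·d)/(b·c) = (1292 × 175) / (212 × 106) = 226100 / 22472 = 10.06141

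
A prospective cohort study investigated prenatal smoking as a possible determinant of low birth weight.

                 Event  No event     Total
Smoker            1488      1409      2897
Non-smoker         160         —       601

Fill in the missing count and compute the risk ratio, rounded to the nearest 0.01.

1.93

The missing cell is in the unexposed row: 601 − 160 = 441.
So a = 1488, b = 1409, c = 160, d = 441.
RR = [a/(a+b)] / [c/(c+d)] = (1488/2897) / (160/601) = 0.51363/0.26622 = 1.92934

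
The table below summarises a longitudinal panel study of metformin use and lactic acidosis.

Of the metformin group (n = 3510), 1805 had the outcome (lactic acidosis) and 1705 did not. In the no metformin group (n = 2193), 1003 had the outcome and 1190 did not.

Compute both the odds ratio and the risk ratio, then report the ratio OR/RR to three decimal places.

1.117

From the description: a = 1805, b = 1705, c = 1003, d = 1190.
OR = (1805·1190)/(1705·1003) = 2147950/1710115 = 1.25603
Risk in exposed = 1805/3510 = 0.51425; risk in unexposed = 1003/2193 = 0.45736; RR = 1.12437
OR/RR = 1.25603 / 1.12437 = 1.11710
The outcome is not rare, so the OR lies further from 1 than the RR.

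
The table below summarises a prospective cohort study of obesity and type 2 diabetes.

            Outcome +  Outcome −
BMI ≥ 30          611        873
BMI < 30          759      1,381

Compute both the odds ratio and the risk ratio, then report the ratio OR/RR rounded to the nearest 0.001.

1.097

Cells: a = 611, b = 873, c = 759, d = 1381.
OR = (611·1381)/(873·759) = 843791/662607 = 1.27344
Risk in exposed = 611/1484 = 0.41173; risk in unexposed = 759/2140 = 0.35467; RR = 1.16086
OR/RR = 1.27344 / 1.16086 = 1.09698
The outcome is not rare, so the OR lies further from 1 than the RR.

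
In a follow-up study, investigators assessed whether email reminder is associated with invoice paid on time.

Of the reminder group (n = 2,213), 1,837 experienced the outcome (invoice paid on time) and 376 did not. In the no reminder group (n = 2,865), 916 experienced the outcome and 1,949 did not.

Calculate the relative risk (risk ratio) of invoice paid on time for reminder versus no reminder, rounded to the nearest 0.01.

From the description: a = 1837, b = 376, c = 916, d = 1949.
Risk in exposed = 1837/2213 = 0.83009; risk in unexposed = 916/2865 = 0.31972.
RR = 0.83009 / 0.31972 = 2.59631
The risk among the exposed is 2.60 times that among the unexposed.

2.60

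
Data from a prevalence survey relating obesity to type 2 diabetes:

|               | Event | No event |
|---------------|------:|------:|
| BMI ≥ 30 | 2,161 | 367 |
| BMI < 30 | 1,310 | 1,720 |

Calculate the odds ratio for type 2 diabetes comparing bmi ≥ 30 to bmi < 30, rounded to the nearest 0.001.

7.731

Cells: a = 2161, b = 367, c = 1310, d = 1720.
OR = (a·d)/(b·c) = (2161 × 1720) / (367 × 1310) = 3716920 / 480770 = 7.73118
The odds of type 2 diabetes are about 7.73 times as high in the bmi ≥ 30 group.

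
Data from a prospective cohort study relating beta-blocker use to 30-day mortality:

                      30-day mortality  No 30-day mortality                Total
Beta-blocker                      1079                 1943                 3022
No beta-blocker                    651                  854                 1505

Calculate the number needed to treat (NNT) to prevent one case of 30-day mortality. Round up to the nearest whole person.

14

Risk in treated group = 1079/3022 = 0.35705; risk in control = 651/1505 = 0.43256.
Absolute risk reduction = 0.43256 − 0.35705 = 0.07551
NNT = 1 / ARR = 1 / 0.07551 = 13.243 → round up → 14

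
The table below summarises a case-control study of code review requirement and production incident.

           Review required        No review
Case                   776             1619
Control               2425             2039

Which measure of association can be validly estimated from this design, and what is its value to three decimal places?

Reading the table with exposure as columns: a = 776 (Review required, case), b = 2425 (Review required, non-case), c = 1619 (No review, case), d = 2039.
This is a case-control study: participants were sampled on outcome status, so risks in the source population cannot be estimated directly — relative risk is not valid here. The odds ratio is the appropriate measure.
OR = (a·d)/(b·c) = (776 × 2039) / (2425 × 1619) = 1582264 / 3926075 = 0.40301

0.403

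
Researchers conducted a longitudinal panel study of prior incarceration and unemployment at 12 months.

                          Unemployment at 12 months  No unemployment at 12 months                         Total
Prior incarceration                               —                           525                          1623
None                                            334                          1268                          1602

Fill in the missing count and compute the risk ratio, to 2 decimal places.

3.24

The missing cell is in the exposed row: 1623 − 525 = 1098.
So a = 1098, b = 525, c = 334, d = 1268.
RR = [a/(a+b)] / [c/(c+d)] = (1098/1623) / (334/1602) = 0.67652/0.20849 = 3.24489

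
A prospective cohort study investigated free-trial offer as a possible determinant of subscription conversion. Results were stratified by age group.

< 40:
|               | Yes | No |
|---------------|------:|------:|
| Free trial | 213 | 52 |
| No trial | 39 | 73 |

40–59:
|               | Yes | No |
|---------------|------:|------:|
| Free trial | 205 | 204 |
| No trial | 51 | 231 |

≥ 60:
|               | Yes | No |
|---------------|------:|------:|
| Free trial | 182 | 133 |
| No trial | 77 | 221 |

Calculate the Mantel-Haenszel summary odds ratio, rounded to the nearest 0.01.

4.72

OR_MH = Σ(aᵢdᵢ/nᵢ) / Σ(bᵢcᵢ/nᵢ), where nᵢ is the stratum total.
Stratum 1 (< 40): n = 377; a·d/n = 213·73/377 = 41.2440; b·c/n = 52·39/377 = 5.3793
Stratum 2 (40–59): n = 691; a·d/n = 205·231/691 = 68.5311; b·c/n = 204·51/691 = 15.0564
Stratum 3 (≥ 60): n = 613; a·d/n = 182·221/613 = 65.6150; b·c/n = 133·77/613 = 16.7064
OR_MH = (41.2440 + 68.5311 + 65.6150) / (5.3793 + 15.0564 + 16.7064) = 175.3902 / 37.1421 = 4.72214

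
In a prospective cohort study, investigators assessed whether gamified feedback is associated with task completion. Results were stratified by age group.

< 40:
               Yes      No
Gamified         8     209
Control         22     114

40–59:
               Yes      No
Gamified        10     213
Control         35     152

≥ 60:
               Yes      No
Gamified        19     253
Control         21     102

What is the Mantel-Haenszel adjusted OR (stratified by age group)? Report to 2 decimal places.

0.25

OR_MH = Σ(aᵢdᵢ/nᵢ) / Σ(bᵢcᵢ/nᵢ), where nᵢ is the stratum total.
Stratum 1 (< 40): n = 353; a·d/n = 8·114/353 = 2.5836; b·c/n = 209·22/353 = 13.0255
Stratum 2 (40–59): n = 410; a·d/n = 10·152/410 = 3.7073; b·c/n = 213·35/410 = 18.1829
Stratum 3 (≥ 60): n = 395; a·d/n = 19·102/395 = 4.9063; b·c/n = 253·21/395 = 13.4506
OR_MH = (2.5836 + 3.7073 + 4.9063) / (13.0255 + 18.1829 + 13.4506) = 11.1972 / 44.6591 = 0.25073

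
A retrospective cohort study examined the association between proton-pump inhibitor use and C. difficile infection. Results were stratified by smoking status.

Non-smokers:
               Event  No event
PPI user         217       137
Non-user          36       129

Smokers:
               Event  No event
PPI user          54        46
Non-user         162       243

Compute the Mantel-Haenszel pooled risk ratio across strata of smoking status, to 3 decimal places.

RR_MH = Σ(aᵢ·n₀ᵢ/nᵢ) / Σ(cᵢ·n₁ᵢ/nᵢ), with n₁ᵢ = aᵢ+bᵢ (exposed), n₀ᵢ = cᵢ+dᵢ (unexposed), nᵢ = n₁ᵢ+n₀ᵢ.
Stratum 1 (Non-smokers): n₁ = 354, n₀ = 165, n = 519; a·n₀/n = 217·165/519 = 68.9884; c·n₁/n = 36·354/519 = 24.5549
Stratum 2 (Smokers): n₁ = 100, n₀ = 405, n = 505; a·n₀/n = 54·405/505 = 43.3069; c·n₁/n = 162·100/505 = 32.0792
RR_MH = (68.9884 + 43.3069) / (24.5549 + 32.0792) = 112.2954 / 56.6341 = 1.98282

1.983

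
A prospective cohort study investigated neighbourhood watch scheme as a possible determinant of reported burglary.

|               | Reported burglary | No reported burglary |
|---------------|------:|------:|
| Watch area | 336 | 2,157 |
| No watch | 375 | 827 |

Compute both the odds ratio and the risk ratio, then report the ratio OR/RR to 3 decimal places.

0.795

Cells: a = 336, b = 2157, c = 375, d = 827.
OR = (336·827)/(2157·375) = 277872/808875 = 0.34353
Risk in exposed = 336/2493 = 0.13478; risk in unexposed = 375/1202 = 0.31198; RR = 0.43201
OR/RR = 0.34353 / 0.43201 = 0.79519
The outcome is not rare, so the OR lies further from 1 than the RR.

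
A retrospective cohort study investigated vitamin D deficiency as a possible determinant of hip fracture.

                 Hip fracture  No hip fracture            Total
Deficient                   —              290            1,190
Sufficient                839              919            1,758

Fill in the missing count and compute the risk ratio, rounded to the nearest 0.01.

The missing cell is in the exposed row: 1190 − 290 = 900.
So a = 900, b = 290, c = 839, d = 919.
RR = [a/(a+b)] / [c/(c+d)] = (900/1190) / (839/1758) = 0.75630/0.47725 = 1.58472

1.58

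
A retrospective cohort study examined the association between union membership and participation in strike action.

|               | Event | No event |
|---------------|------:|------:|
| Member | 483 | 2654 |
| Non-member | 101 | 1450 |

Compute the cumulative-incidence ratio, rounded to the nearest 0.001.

Cells: a = 483, b = 2654, c = 101, d = 1450.
Risk in exposed = 483/3137 = 0.15397; risk in unexposed = 101/1551 = 0.06512.
RR = 0.15397 / 0.06512 = 2.36441
The risk among the exposed is 2.36 times that among the unexposed.

2.364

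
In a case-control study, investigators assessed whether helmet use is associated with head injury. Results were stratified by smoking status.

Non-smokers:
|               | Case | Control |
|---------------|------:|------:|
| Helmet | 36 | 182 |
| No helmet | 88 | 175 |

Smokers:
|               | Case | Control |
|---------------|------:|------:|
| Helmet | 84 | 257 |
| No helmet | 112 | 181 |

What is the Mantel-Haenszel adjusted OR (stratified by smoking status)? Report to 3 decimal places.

0.471

OR_MH = Σ(aᵢdᵢ/nᵢ) / Σ(bᵢcᵢ/nᵢ), where nᵢ is the stratum total.
Stratum 1 (Non-smokers): n = 481; a·d/n = 36·175/481 = 13.0977; b·c/n = 182·88/481 = 33.2973
Stratum 2 (Smokers): n = 634; a·d/n = 84·181/634 = 23.9811; b·c/n = 257·112/634 = 45.4006
OR_MH = (13.0977 + 23.9811) / (33.2973 + 45.4006) = 37.0788 / 78.6979 = 0.47115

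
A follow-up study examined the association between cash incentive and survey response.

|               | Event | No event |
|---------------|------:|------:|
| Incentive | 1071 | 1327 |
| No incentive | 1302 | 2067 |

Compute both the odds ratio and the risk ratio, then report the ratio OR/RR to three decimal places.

1.109

Cells: a = 1071, b = 1327, c = 1302, d = 2067.
OR = (1071·2067)/(1327·1302) = 2213757/1727754 = 1.28129
Risk in exposed = 1071/2398 = 0.44662; risk in unexposed = 1302/3369 = 0.38646; RR = 1.15566
OR/RR = 1.28129 / 1.15566 = 1.10871
The outcome is not rare, so the OR lies further from 1 than the RR.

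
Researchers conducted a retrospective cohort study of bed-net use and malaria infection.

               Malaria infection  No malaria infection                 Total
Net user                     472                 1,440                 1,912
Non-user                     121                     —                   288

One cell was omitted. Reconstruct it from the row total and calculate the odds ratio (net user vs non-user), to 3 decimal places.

0.452

The missing cell is in the unexposed row: 288 − 121 = 167.
So a = 472, b = 1440, c = 121, d = 167.
OR = (a·d)/(b·c) = (472 × 167) / (1440 × 121) = 78824 / 174240 = 0.45239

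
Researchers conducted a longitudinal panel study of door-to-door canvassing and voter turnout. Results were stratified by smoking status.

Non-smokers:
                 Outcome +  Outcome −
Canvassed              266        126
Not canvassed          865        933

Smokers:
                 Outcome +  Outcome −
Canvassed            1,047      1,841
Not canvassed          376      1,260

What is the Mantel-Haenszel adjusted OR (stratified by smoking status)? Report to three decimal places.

OR_MH = Σ(aᵢdᵢ/nᵢ) / Σ(bᵢcᵢ/nᵢ), where nᵢ is the stratum total.
Stratum 1 (Non-smokers): n = 2190; a·d/n = 266·933/2190 = 113.3233; b·c/n = 126·865/2190 = 49.7671
Stratum 2 (Smokers): n = 4524; a·d/n = 1047·1260/4524 = 291.6048; b·c/n = 1841·376/4524 = 153.0097
OR_MH = (113.3233 + 291.6048) / (49.7671 + 153.0097) = 404.9281 / 202.7768 = 1.99691

1.997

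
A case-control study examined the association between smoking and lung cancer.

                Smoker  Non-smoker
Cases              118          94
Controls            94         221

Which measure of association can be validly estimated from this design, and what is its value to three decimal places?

2.951

Reading the table with exposure as columns: a = 118 (Smoker, case), b = 94 (Smoker, non-case), c = 94 (Non-smoker, case), d = 221.
This is a case-control study: participants were sampled on outcome status, so risks in the source population cannot be estimated directly — relative risk is not valid here. The odds ratio is the appropriate measure.
OR = (a·d)/(b·c) = (118 × 221) / (94 × 94) = 26078 / 8836 = 2.95134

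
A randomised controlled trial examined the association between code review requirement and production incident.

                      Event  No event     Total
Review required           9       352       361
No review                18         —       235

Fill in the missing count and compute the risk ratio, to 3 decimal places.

The missing cell is in the unexposed row: 235 − 18 = 217.
So a = 9, b = 352, c = 18, d = 217.
RR = [a/(a+b)] / [c/(c+d)] = (9/361) / (18/235) = 0.02493/0.07660 = 0.32548

0.325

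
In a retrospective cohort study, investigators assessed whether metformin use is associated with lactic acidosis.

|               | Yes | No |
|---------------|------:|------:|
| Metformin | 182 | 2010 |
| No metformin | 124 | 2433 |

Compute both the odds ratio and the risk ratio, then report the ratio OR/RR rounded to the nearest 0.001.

Cells: a = 182, b = 2010, c = 124, d = 2433.
OR = (182·2433)/(2010·124) = 442806/249240 = 1.77662
Risk in exposed = 182/2192 = 0.08303; risk in unexposed = 124/2557 = 0.04849; RR = 1.71214
OR/RR = 1.77662 / 1.71214 = 1.03766
The outcome is rare in both groups, so OR ≈ RR (ratio near 1).

1.038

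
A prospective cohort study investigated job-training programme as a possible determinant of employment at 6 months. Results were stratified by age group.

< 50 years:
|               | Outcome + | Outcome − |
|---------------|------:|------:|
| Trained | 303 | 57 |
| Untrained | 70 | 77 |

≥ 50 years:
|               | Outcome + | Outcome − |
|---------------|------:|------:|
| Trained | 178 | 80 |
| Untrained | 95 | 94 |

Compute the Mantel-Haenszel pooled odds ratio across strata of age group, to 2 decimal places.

3.36

OR_MH = Σ(aᵢdᵢ/nᵢ) / Σ(bᵢcᵢ/nᵢ), where nᵢ is the stratum total.
Stratum 1 (< 50 years): n = 507; a·d/n = 303·77/507 = 46.0178; b·c/n = 57·70/507 = 7.8698
Stratum 2 (≥ 50 years): n = 447; a·d/n = 178·94/447 = 37.4318; b·c/n = 80·95/447 = 17.0022
OR_MH = (46.0178 + 37.4318) / (7.8698 + 17.0022) = 83.4495 / 24.8721 = 3.35515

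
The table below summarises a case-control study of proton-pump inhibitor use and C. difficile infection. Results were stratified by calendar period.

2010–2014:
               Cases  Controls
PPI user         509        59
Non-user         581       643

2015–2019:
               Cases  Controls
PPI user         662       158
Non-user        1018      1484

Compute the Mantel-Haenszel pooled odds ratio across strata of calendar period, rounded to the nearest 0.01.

7.08

OR_MH = Σ(aᵢdᵢ/nᵢ) / Σ(bᵢcᵢ/nᵢ), where nᵢ is the stratum total.
Stratum 1 (2010–2014): n = 1792; a·d/n = 509·643/1792 = 182.6378; b·c/n = 59·581/1792 = 19.1289
Stratum 2 (2015–2019): n = 3322; a·d/n = 662·1484/3322 = 295.7279; b·c/n = 158·1018/3322 = 48.4178
OR_MH = (182.6378 + 295.7279) / (19.1289 + 48.4178) = 478.3657 / 67.5467 = 7.08200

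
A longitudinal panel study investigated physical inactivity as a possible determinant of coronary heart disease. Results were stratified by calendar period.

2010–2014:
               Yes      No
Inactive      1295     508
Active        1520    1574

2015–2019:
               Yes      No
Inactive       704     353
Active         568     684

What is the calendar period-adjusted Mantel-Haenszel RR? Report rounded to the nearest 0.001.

1.464

RR_MH = Σ(aᵢ·n₀ᵢ/nᵢ) / Σ(cᵢ·n₁ᵢ/nᵢ), with n₁ᵢ = aᵢ+bᵢ (exposed), n₀ᵢ = cᵢ+dᵢ (unexposed), nᵢ = n₁ᵢ+n₀ᵢ.
Stratum 1 (2010–2014): n₁ = 1803, n₀ = 3094, n = 4897; a·n₀/n = 1295·3094/4897 = 818.2009; c·n₁/n = 1520·1803/4897 = 559.6406
Stratum 2 (2015–2019): n₁ = 1057, n₀ = 1252, n = 2309; a·n₀/n = 704·1252/2309 = 381.7272; c·n₁/n = 568·1057/2309 = 260.0156
RR_MH = (818.2009 + 381.7272) / (559.6406 + 260.0156) = 1199.9281 / 819.6562 = 1.46394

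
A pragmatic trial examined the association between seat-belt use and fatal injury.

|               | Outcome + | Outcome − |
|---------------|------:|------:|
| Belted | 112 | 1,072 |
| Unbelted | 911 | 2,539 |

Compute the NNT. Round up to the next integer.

6

Risk in treated group = 112/1184 = 0.09459; risk in control = 911/3450 = 0.26406.
Absolute risk reduction = 0.26406 − 0.09459 = 0.16946
NNT = 1 / ARR = 1 / 0.16946 = 5.901 → round up → 6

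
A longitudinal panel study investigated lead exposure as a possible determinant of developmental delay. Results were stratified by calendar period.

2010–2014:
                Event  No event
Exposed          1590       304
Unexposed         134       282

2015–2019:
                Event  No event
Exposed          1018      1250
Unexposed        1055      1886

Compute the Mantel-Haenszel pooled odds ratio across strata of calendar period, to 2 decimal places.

OR_MH = Σ(aᵢdᵢ/nᵢ) / Σ(bᵢcᵢ/nᵢ), where nᵢ is the stratum total.
Stratum 1 (2010–2014): n = 2310; a·d/n = 1590·282/2310 = 194.1039; b·c/n = 304·134/2310 = 17.6346
Stratum 2 (2015–2019): n = 5209; a·d/n = 1018·1886/5209 = 368.5828; b·c/n = 1250·1055/5209 = 253.1676
OR_MH = (194.1039 + 368.5828) / (17.6346 + 253.1676) = 562.6867 / 270.8022 = 2.07785

2.08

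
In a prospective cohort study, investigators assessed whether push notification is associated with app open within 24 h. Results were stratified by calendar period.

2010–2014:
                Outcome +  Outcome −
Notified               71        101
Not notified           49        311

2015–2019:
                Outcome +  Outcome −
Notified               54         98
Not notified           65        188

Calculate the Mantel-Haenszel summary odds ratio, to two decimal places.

OR_MH = Σ(aᵢdᵢ/nᵢ) / Σ(bᵢcᵢ/nᵢ), where nᵢ is the stratum total.
Stratum 1 (2010–2014): n = 532; a·d/n = 71·311/532 = 41.5056; b·c/n = 101·49/532 = 9.3026
Stratum 2 (2015–2019): n = 405; a·d/n = 54·188/405 = 25.0667; b·c/n = 98·65/405 = 15.7284
OR_MH = (41.5056 + 25.0667) / (9.3026 + 15.7284) = 66.5723 / 25.0310 = 2.65959

2.66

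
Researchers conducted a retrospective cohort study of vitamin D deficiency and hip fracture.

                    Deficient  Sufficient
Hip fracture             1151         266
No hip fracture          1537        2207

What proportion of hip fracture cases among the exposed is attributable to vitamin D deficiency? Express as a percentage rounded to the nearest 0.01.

Reading the table with exposure as columns: a = 1151 (Deficient, case), b = 1537 (Deficient, non-case), c = 266 (Sufficient, case), d = 2207.
Risk in exposed = 1151/2688 = 0.42820; risk in unexposed = 266/2473 = 0.10756.
RR = 0.42820/0.10756 = 3.98097
AR% = (RR − 1)/RR × 100 = (3.98097 − 1)/3.98097 × 100 = 74.8805%

74.88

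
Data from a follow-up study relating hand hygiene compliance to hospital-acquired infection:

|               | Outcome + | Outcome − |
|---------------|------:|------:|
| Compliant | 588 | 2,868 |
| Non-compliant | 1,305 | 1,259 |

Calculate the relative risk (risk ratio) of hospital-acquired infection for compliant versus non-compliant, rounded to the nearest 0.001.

Cells: a = 588, b = 2868, c = 1305, d = 1259.
Risk in exposed = 588/3456 = 0.17014; risk in unexposed = 1305/2564 = 0.50897.
RR = 0.17014 / 0.50897 = 0.33428
The risk is 67% lower among the exposed than among the unexposed.

0.334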